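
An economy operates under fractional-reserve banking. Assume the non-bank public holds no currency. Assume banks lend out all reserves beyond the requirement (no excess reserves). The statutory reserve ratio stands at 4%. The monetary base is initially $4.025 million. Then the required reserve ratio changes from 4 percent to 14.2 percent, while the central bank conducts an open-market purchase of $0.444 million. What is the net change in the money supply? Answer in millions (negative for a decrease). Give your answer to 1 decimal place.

-69.2 million

Before: m₁ = 1 / (0.04) = 25, MB₁ = 4.025, so M₁ = 25 × 4.025 = 100.625 million.
After: m₂ = 1 / (0.142) ≈ 7.0423, MB₂ = 4.025 + 0.444 = 4.469, so M₂ = 7.0423 × 4.469 ≈ 31.472 million.
ΔM = M₂ − M₁ = 31.472 − 100.625 = -69.153 million.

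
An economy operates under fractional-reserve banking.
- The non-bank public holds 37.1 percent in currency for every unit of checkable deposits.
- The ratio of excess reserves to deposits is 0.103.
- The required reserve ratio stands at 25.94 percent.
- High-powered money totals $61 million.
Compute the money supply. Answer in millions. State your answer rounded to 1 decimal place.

The money multiplier is m = (1 + c) / (rr + e + c) = (1 + 0.371) / (0.2594 + 0.103 + 0.371) ≈ 1.8694.
So M = m × MB = 1.8694 × 61 = 114.0334 million.

$114.0 million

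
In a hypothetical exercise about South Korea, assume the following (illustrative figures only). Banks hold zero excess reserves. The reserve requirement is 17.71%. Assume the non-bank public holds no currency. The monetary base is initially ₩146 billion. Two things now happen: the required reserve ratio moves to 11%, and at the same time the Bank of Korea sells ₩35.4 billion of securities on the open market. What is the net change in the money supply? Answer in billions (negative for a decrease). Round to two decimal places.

Before: m₁ = 1 / (0.1771) ≈ 5.646527, MB₁ = 146, so M₁ = 5.646527 × 146 ≈ 824.3929 billion.
After: m₂ = 1 / (0.11) ≈ 9.090909, MB₂ = 146 − 35.4 = 110.6, so M₂ = 9.090909 × 110.6 ≈ 1005.4545 billion.
ΔM = M₂ − M₁ = 1005.4545 − 824.3929 = 181.0616 billion.

₩181.06 billion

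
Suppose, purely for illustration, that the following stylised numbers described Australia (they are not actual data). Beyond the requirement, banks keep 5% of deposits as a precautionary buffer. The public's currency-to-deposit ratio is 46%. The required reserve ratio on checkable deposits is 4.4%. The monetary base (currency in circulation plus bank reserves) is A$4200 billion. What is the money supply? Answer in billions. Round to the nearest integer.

The money multiplier is m = (1 + c) / (rr + e + c) = (1 + 0.46) / (0.044 + 0.05 + 0.46) ≈ 2.63538.
So M = m × MB = 2.63538 × 4200 = 11068.596 billion.

A$11069 billion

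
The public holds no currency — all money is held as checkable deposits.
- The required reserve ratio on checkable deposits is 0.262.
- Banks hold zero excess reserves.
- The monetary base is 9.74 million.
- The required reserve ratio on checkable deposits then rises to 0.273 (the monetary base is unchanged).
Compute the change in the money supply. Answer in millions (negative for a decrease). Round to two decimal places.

-1.50 million

Initially m₁ = 1 / (0.262) ≈ 3.8168, so M₁ = 3.8168 × 9.74 ≈ 37.1756 million.
After the change m₂ = 1 / (0.273) ≈ 3.6630, so M₂ = 3.6630 × 9.74 ≈ 35.6776 million.
ΔM = M₂ − M₁ = 35.6776 − 37.1756 = -1.498 million.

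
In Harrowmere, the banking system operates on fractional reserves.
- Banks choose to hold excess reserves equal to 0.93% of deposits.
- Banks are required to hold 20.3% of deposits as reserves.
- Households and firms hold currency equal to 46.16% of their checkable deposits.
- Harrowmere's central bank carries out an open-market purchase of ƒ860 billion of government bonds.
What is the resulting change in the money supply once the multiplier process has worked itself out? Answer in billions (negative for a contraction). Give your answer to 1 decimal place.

ƒ1865.2 billion

The money multiplier is m = (1 + c) / (rr + e + c) = (1 + 0.4616) / (0.203 + 0.0093 + 0.4616) ≈ 2.16887.
The purchase adds 860 billion of base, so ΔM = m × ΔMB = 2.16887 × (+860) = 1865.2282 billion.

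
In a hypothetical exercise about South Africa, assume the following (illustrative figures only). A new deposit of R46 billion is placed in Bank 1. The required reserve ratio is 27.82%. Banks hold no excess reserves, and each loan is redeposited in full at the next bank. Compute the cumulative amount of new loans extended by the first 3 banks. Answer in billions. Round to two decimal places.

R74.47 billion

Bank i lends (1 − rr)^i of the original deposit: Bank 1 lends 46·0.7218 = 33.2028, Bank 2 lends 46·0.7218² ≈ 23.9658, and so on.
Summing a geometric series: total = 46·[0.7218·(1 − 0.7218^3) / (1 − 0.7218)] ≈ 74.4671 billion.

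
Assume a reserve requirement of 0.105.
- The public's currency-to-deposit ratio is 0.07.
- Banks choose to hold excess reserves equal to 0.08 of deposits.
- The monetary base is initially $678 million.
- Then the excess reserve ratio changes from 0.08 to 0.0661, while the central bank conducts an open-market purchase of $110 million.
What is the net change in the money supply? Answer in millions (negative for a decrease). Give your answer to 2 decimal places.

Before: m₁ = (1 + 0.07) / (0.105 + 0.08 + 0.07) ≈ 4.196078, MB₁ = 678, so M₁ = 4.196078 × 678 ≈ 2844.9409 million.
After: m₂ = (1 + 0.07) / (0.105 + 0.0661 + 0.07) ≈ 4.437993, MB₂ = 678 + 110 = 788, so M₂ = 4.437993 × 788 ≈ 3497.1385 million.
ΔM = M₂ − M₁ = 3497.1385 − 2844.9409 = 652.1976 million.

$652.20 million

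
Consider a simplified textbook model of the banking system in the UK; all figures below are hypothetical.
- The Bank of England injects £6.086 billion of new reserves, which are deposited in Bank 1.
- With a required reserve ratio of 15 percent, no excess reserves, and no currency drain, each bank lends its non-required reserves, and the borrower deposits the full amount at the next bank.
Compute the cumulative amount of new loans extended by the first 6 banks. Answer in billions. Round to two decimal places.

£21.48 billion

Bank i lends (1 − rr)^i of the original deposit: Bank 1 lends 6.086·0.8500 = 5.1731, Bank 2 lends 6.086·0.8500² ≈ 4.3971, and so on.
Summing a geometric series: total = 6.086·[0.8500·(1 − 0.8500^6) / (1 − 0.8500)] ≈ 21.4805 billion.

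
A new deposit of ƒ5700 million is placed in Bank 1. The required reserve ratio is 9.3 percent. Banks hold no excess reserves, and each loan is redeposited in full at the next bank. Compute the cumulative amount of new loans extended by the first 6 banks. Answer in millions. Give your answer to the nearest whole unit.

Bank i lends (1 − rr)^i of the original deposit: Bank 1 lends 5700·0.9070 = 5169.9000, Bank 2 lends 5700·0.9070² = 4689.0993, and so on.
Summing a geometric series: total = 5700·[0.9070·(1 − 0.9070^6) / (1 − 0.9070)] ≈ 24641.5866 million.

ƒ24642 million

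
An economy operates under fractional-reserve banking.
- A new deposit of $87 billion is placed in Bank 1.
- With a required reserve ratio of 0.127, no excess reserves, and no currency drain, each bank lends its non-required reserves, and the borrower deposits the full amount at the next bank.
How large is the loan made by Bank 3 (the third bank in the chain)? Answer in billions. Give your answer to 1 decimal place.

$57.9 billion

Each bank lends a fraction (1 − rr) = 0.8730 of the deposit it receives, so Bank 3 receives 87·0.8730^2 and lends 87·0.8730^3 ≈ 57.8845 billion.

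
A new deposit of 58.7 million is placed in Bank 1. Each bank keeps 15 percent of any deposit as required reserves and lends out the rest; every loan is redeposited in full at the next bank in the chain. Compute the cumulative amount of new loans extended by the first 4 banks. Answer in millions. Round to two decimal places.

159.00 million

Bank i lends (1 − rr)^i of the original deposit: Bank 1 lends 58.7·0.8500 = 49.8950, Bank 2 lends 58.7·0.8500² ≈ 42.4108, and so on.
Summing a geometric series: total = 58.7·[0.8500·(1 − 0.8500^4) / (1 − 0.8500)] ≈ 158.9967 million.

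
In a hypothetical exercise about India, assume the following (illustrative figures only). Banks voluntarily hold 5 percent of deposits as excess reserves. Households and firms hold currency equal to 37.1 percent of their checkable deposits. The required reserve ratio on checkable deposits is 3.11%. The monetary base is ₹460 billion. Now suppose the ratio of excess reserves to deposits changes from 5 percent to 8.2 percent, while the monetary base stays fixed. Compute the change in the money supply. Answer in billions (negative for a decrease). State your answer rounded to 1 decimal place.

-92.2 billion

Initially m₁ = (1 + 0.371) / (0.0311 + 0.05 + 0.371) ≈ 3.03251, so M₁ = 3.03251 × 460 = 1394.9546 billion.
After the change m₂ = (1 + 0.371) / (0.0311 + 0.082 + 0.371) ≈ 2.83206, so M₂ = 2.83206 × 460 = 1302.7476 billion.
ΔM = M₂ − M₁ = 1302.7476 − 1394.9546 = -92.207 billion.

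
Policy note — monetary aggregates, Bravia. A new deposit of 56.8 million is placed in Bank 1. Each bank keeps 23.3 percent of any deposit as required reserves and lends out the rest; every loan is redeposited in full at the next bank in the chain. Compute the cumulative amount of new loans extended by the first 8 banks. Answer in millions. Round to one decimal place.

164.6 million

Bank i lends (1 − rr)^i of the original deposit: Bank 1 lends 56.8·0.7670 = 43.5656, Bank 2 lends 56.8·0.7670² ≈ 33.4148, and so on.
Summing a geometric series: total = 56.8·[0.7670·(1 − 0.7670^8) / (1 − 0.7670)] ≈ 164.5818 million.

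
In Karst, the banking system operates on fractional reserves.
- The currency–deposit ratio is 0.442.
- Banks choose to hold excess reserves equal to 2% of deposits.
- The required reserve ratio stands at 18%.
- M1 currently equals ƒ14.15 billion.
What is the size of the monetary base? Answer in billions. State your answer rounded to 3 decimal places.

ƒ6.300 billion

The money multiplier is m = (1 + c) / (rr + e + c) = (1 + 0.442) / (0.18 + 0.02 + 0.442) ≈ 2.246106.
MB = M / m = 14.15 / 2.246106 ≈ 6.2998 billion.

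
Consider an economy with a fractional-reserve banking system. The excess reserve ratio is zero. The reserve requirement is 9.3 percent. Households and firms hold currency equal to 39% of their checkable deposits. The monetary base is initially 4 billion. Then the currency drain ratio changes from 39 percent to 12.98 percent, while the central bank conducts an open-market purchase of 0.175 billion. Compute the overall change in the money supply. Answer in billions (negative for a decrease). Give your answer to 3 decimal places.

9.660 billion

Before: m₁ = (1 + 0.39) / (0.093 + 0.39) ≈ 2.87785, MB₁ = 4, so M₁ = 2.87785 × 4 = 11.5114 billion.
After: m₂ = (1 + 0.1298) / (0.093 + 0.1298) ≈ 5.07092, MB₂ = 4 + 0.175 = 4.175, so M₂ = 5.07092 × 4.175 ≈ 21.1711 billion.
ΔM = M₂ − M₁ = 21.1711 − 11.5114 = 9.6597 billion.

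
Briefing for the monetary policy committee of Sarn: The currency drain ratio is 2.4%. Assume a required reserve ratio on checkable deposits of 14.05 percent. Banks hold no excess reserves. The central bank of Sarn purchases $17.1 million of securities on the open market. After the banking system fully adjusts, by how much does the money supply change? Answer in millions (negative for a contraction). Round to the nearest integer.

$106 million

The money multiplier is m = (1 + c) / (rr + c) = (1 + 0.024) / (0.1405 + 0.024) ≈ 6.2249.
The purchase adds 17.1 million of base, so ΔM = m × ΔMB = 6.2249 × (+17.1) ≈ 106.4458 million.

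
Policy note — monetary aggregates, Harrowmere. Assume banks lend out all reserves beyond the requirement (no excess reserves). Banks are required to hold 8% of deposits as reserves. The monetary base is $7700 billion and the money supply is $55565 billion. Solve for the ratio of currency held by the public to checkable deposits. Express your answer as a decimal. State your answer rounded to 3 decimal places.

Using m = M/MB = 55565/7700 ≈ 7.216234. From m = (1 + c)/(c + rr + e), rearranging gives 1 + c = m·(c + rr + e), so c·(1 − m) = m·(rr + e) − 1.
Hence c = [m·(rr + e) − 1]/(1 − m) = [7.216234 × (0.08 + 0) − 1] / (1 − 7.216234) ≈ 0.068000.

0.068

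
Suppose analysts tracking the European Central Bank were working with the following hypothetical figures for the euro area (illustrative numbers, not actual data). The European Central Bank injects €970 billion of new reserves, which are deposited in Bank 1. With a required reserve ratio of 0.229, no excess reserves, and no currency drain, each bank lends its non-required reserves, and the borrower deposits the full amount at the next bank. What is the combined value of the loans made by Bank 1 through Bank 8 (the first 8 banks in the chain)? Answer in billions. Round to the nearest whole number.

€2858 billion

Bank i lends (1 − rr)^i of the original deposit: Bank 1 lends 970·0.7710 = 747.8700, Bank 2 lends 970·0.7710² ≈ 576.6078, and so on.
Summing a geometric series: total = 970·[0.7710·(1 − 0.7710^8) / (1 − 0.7710)] ≈ 2858.0281 billion.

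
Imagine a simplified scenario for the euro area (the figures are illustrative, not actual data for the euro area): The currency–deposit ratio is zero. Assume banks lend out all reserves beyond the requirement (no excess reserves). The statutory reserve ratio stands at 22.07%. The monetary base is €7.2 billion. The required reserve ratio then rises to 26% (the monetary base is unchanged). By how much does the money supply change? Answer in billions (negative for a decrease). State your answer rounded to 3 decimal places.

Initially m₁ = 1 / (0.2207) ≈ 4.53104, so M₁ = 4.53104 × 7.2 ≈ 32.6235 billion.
After the change m₂ = 1 / (0.26) ≈ 3.84615, so M₂ = 3.84615 × 7.2 ≈ 27.6923 billion.
ΔM = M₂ − M₁ = 27.6923 − 32.6235 = -4.9312 billion.

-4.931 billion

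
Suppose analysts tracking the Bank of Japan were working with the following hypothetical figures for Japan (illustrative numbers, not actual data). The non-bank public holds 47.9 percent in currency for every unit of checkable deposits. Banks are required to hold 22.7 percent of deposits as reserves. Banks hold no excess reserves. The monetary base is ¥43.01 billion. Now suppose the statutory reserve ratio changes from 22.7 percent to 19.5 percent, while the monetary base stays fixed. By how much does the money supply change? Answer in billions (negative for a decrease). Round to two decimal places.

¥4.28 billion

Initially m₁ = (1 + 0.479) / (0.227 + 0.479) ≈ 2.09490, so M₁ = 2.09490 × 43.01 ≈ 90.1016 billion.
After the change m₂ = (1 + 0.479) / (0.195 + 0.479) ≈ 2.19436, so M₂ = 2.19436 × 43.01 ≈ 94.3794 billion.
ΔM = M₂ − M₁ = 94.3794 − 90.1016 = 4.2778 billion.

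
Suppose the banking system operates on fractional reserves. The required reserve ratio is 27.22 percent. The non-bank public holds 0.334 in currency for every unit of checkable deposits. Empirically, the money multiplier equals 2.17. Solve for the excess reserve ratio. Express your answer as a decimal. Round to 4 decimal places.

0.0085

Using m = 2.17. Since m = (1 + c)/(c + rr + e), the denominator satisfies c + rr + e = (1 + c)/m = (1 + 0.334) / 2.17 ≈ 0.614747.
With c = 0.334 and rr = 0.2722, the excess reserve ratio is 0.614747 − 0.334 − 0.2722 = 0.008547.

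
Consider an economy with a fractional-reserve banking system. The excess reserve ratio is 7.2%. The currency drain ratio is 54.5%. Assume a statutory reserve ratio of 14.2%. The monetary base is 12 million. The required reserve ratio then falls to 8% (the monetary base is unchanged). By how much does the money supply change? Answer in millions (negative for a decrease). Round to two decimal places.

Initially m₁ = (1 + 0.545) / (0.142 + 0.072 + 0.545) ≈ 2.03557, so M₁ = 2.03557 × 12 ≈ 24.4268 million.
After the change m₂ = (1 + 0.545) / (0.08 + 0.072 + 0.545) ≈ 2.21664, so M₂ = 2.21664 × 12 ≈ 26.5997 million.
ΔM = M₂ − M₁ = 26.5997 − 24.4268 = 2.1729 million.

2.17 million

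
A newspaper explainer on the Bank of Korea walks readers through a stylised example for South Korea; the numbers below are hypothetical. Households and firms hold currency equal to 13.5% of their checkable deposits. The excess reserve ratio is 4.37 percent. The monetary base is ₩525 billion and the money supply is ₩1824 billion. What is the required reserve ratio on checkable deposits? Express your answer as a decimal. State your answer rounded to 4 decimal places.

0.1480

Using m = M/MB = 1824/525 ≈ 3.474286. Since m = (1 + c)/(c + rr + e), the denominator satisfies c + rr + e = (1 + c)/m = (1 + 0.135) / 3.474286 ≈ 0.326686.
With c = 0.135 and e = 0.0437, the required reserve ratio on checkable deposits is 0.326686 − 0.135 − 0.0437 = 0.147986.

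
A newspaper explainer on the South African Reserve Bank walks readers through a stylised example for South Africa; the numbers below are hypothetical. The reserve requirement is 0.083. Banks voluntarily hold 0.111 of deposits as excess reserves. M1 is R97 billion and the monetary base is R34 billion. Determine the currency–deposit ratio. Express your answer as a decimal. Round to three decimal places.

Using m = M/MB = 97/34 ≈ 2.852941. From m = (1 + c)/(c + rr + e), rearranging gives 1 + c = m·(c + rr + e), so c·(1 − m) = m·(rr + e) − 1.
Hence c = [m·(rr + e) − 1]/(1 − m) = [2.852941 × (0.083 + 0.111) − 1] / (1 − 2.852941) ≈ 0.240984.

0.241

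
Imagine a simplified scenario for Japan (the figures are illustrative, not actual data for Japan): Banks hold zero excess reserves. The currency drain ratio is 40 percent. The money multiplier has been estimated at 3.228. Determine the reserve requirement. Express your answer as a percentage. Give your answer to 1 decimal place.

3.4%

Using m = 3.228. Since m = (1 + c)/(c + rr + e), the denominator satisfies c + rr + e = (1 + c)/m = (1 + 0.4) / 3.228 ≈ 0.433705.
With c = 0.4 and e = 0, the reserve requirement is 0.433705 − 0.4 − 0 = 0.033705.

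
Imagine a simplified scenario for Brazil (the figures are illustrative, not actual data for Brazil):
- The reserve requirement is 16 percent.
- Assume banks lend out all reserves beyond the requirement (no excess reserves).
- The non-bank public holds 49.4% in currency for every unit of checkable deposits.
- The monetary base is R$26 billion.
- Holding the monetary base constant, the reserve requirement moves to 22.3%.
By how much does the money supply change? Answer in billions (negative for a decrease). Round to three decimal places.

Initially m₁ = (1 + 0.494) / (0.16 + 0.494) ≈ 2.284404, so M₁ = 2.284404 × 26 ≈ 59.3945 billion.
After the change m₂ = (1 + 0.494) / (0.223 + 0.494) ≈ 2.083682, so M₂ = 2.083682 × 26 ≈ 54.1757 billion.
ΔM = M₂ − M₁ = 54.1757 − 59.3945 = -5.2188 billion.

-5.219 billion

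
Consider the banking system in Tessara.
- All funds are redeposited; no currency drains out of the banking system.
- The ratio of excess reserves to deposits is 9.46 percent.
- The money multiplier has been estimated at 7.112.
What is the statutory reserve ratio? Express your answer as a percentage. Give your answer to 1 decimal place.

Using m = 7.112. Since m = (1 + c)/(c + rr + e), the denominator satisfies c + rr + e = (1 + c)/m = (1 + 0) / 7.112 ≈ 0.140607.
With c = 0 and e = 0.0946, the statutory reserve ratio is 0.140607 − 0 − 0.0946 = 0.046007.

4.6%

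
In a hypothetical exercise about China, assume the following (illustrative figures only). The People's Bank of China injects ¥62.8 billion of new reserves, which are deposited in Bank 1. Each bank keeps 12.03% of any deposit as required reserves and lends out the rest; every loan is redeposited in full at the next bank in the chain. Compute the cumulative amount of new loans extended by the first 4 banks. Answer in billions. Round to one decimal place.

Bank i lends (1 − rr)^i of the original deposit: Bank 1 lends 62.8·0.8797 ≈ 55.2452, Bank 2 lends 62.8·0.8797² ≈ 48.5992, and so on.
Summing a geometric series: total = 62.8·[0.8797·(1 − 0.8797^4) / (1 − 0.8797)] ≈ 184.2066 billion.

¥184.2 billion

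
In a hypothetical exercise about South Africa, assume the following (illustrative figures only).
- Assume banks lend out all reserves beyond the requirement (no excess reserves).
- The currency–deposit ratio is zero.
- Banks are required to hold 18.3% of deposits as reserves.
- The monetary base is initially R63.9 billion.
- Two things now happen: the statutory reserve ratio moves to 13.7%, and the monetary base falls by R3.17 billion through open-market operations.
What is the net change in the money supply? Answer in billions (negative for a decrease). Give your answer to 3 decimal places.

Before: m₁ = 1 / (0.183) ≈ 5.464481, MB₁ = 63.9, so M₁ = 5.464481 × 63.9 ≈ 349.1803 billion.
After: m₂ = 1 / (0.137) ≈ 7.299270, MB₂ = 63.9 − 3.17 = 60.73, so M₂ = 7.299270 × 60.73 ≈ 443.2847 billion.
ΔM = M₂ − M₁ = 443.2847 − 349.1803 = 94.1044 billion.

R94.104 billion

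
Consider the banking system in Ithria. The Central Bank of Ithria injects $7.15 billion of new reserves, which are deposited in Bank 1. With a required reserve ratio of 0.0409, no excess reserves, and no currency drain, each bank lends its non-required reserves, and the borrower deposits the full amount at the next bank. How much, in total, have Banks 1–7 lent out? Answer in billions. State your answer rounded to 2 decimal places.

Bank i lends (1 − rr)^i of the original deposit: Bank 1 lends 7.15·0.9591 ≈ 6.8576, Bank 2 lends 7.15·0.9591² ≈ 6.5771, and so on.
Summing a geometric series: total = 7.15·[0.9591·(1 − 0.9591^7) / (1 − 0.9591)] ≈ 42.4985 billion.

$42.50 billion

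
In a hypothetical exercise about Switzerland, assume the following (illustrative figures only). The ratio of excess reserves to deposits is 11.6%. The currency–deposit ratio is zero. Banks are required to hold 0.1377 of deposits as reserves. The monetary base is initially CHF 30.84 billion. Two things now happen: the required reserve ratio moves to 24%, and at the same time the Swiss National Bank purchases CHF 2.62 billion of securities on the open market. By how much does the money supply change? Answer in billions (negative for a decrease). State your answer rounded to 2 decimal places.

-27.57 billion

Before: m₁ = 1 / (0.1377 + 0.116) ≈ 3.94166, MB₁ = 30.84, so M₁ = 3.94166 × 30.84 ≈ 121.5608 billion.
After: m₂ = 1 / (0.24 + 0.116) ≈ 2.80899, MB₂ = 30.84 + 2.62 = 33.46, so M₂ = 2.80899 × 33.46 ≈ 93.9888 billion.
ΔM = M₂ − M₁ = 93.9888 − 121.5608 = -27.572 billion.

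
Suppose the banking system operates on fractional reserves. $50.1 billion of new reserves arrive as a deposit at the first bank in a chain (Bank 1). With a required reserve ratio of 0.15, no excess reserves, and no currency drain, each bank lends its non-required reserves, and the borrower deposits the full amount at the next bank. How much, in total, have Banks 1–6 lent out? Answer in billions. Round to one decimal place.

Bank i lends (1 − rr)^i of the original deposit: Bank 1 lends 50.1·0.8500 = 42.5850, Bank 2 lends 50.1·0.8500² ≈ 36.1972, and so on.
Summing a geometric series: total = 50.1·[0.8500·(1 − 0.8500^6) / (1 − 0.8500)] ≈ 176.8273 billion.

$176.8 billion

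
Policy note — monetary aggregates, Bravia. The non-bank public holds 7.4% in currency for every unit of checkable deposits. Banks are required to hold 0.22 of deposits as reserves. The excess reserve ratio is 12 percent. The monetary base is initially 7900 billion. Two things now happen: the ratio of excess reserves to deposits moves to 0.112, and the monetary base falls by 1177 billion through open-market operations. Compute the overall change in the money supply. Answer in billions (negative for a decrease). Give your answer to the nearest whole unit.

Before: m₁ = (1 + 0.074) / (0.22 + 0.12 + 0.074) ≈ 2.59420, MB₁ = 7900, so M₁ = 2.59420 × 7900 = 20494.18 billion.
After: m₂ = (1 + 0.074) / (0.22 + 0.112 + 0.074) ≈ 2.64532, MB₂ = 7900 − 1177 = 6723, so M₂ = 2.64532 × 6723 ≈ 17784.4864 billion.
ΔM = M₂ − M₁ = 17784.4864 − 20494.18 = -2709.6936 billion.

-2710 billion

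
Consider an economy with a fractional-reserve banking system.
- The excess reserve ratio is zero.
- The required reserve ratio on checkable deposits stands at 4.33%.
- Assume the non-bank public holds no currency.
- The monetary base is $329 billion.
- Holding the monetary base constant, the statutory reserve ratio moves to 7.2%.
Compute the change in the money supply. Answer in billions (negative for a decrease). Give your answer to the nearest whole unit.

Initially m₁ = 1 / (0.0433) ≈ 23.0947, so M₁ = 23.0947 × 329 = 7598.1563 billion.
After the change m₂ = 1 / (0.072) ≈ 13.8889, so M₂ = 13.8889 × 329 = 4569.4481 billion.
ΔM = M₂ − M₁ = 4569.4481 − 7598.1563 = -3028.7082 billion.

-3029 billion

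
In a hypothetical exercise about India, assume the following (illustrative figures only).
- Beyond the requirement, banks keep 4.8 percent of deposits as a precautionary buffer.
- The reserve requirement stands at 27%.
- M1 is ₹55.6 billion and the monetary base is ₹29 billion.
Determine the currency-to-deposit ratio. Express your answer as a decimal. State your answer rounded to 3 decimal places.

0.426

Using m = M/MB = 55.6/29 ≈ 1.917241. From m = (1 + c)/(c + rr + e), rearranging gives 1 + c = m·(c + rr + e), so c·(1 − m) = m·(rr + e) − 1.
Hence c = [m·(rr + e) − 1]/(1 − m) = [1.917241 × (0.27 + 0.048) − 1] / (1 − 1.917241) ≈ 0.425534.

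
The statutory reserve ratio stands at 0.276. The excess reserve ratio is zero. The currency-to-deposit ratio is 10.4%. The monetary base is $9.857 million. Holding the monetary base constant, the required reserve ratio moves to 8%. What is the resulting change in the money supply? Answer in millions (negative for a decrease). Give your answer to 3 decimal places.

$30.505 million

Initially m₁ = (1 + 0.104) / (0.276 + 0.104) ≈ 2.90526, so M₁ = 2.90526 × 9.857 ≈ 28.6371 million.
After the change m₂ = (1 + 0.104) / (0.08 + 0.104) = 6, so M₂ = 6 × 9.857 = 59.142 million.
ΔM = M₂ − M₁ = 59.142 − 28.6371 = 30.5049 million.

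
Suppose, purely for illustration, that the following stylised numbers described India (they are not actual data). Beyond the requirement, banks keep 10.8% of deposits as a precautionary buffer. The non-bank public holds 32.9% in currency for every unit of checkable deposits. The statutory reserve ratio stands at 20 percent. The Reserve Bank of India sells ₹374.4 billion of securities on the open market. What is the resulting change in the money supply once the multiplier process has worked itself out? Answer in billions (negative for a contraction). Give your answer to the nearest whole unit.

-781 billion

The money multiplier is m = (1 + c) / (rr + e + c) = (1 + 0.329) / (0.2 + 0.108 + 0.329) ≈ 2.0863.
The sale removes 374.4 billion of base, so ΔM = m × ΔMB = 2.0863 × (−374.4) ≈ -781.1107 billion.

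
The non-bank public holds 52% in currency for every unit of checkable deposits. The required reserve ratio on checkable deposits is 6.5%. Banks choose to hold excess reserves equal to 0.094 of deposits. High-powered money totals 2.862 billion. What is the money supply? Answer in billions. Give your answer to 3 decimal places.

6.407 billion

The money multiplier is m = (1 + c) / (rr + e + c) = (1 + 0.52) / (0.065 + 0.094 + 0.52) ≈ 2.23859.
So M = m × MB = 2.23859 × 2.862 ≈ 6.4068 billion.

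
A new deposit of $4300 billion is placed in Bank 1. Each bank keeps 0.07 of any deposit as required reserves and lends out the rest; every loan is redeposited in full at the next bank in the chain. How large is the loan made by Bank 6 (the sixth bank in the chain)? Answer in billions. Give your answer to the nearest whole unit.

Each bank lends a fraction (1 − rr) = 0.9300 of the deposit it receives, so Bank 6 receives 4300·0.9300^5 and lends 4300·0.9300^6 ≈ 2782.0578 billion.

$2782 billion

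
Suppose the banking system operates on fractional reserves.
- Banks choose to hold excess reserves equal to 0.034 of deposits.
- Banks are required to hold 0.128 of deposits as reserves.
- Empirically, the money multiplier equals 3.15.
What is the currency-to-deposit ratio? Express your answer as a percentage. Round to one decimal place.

Using m = 3.15. From m = (1 + c)/(c + rr + e), rearranging gives 1 + c = m·(c + rr + e), so c·(1 − m) = m·(rr + e) − 1.
Hence c = [m·(rr + e) − 1]/(1 − m) = [3.15 × (0.128 + 0.034) − 1] / (1 − 3.15) ≈ 0.227767.

22.8%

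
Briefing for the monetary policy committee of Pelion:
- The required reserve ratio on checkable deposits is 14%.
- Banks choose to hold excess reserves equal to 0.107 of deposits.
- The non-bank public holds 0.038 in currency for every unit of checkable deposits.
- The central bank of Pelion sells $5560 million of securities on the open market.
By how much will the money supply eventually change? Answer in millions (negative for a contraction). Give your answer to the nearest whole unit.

-20250 million

The money multiplier is m = (1 + c) / (rr + e + c) = (1 + 0.038) / (0.14 + 0.107 + 0.038) ≈ 3.64211.
The sale removes 5560 million of base, so ΔM = m × ΔMB = 3.64211 × (−5560) = -20250.1316 million.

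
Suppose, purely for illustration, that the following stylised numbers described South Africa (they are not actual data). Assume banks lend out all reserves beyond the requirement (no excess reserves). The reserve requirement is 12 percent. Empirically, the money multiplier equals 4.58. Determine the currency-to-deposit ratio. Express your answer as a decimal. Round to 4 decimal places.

0.1258

Using m = 4.58. From m = (1 + c)/(c + rr + e), rearranging gives 1 + c = m·(c + rr + e), so c·(1 − m) = m·(rr + e) − 1.
Hence c = [m·(rr + e) − 1]/(1 − m) = [4.58 × (0.12 + 0) − 1] / (1 − 4.58) ≈ 0.125810.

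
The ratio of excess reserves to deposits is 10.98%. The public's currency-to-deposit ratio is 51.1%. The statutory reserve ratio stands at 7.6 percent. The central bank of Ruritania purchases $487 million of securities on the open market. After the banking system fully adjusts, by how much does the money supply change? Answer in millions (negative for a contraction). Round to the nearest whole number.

$1056 million

The money multiplier is m = (1 + c) / (rr + e + c) = (1 + 0.511) / (0.076 + 0.1098 + 0.511) ≈ 2.1685.
The purchase adds 487 million of base, so ΔM = m × ΔMB = 2.1685 × (+487) = 1056.0595 million.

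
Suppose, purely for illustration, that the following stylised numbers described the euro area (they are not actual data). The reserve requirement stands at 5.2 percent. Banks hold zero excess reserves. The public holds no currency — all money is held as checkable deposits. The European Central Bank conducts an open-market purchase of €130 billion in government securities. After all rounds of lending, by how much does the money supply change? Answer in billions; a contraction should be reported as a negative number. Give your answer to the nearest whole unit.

The simple money multiplier is m = 1/rr = 1/0.052 ≈ 19.2308.
An open-market purchase increases the monetary base by 130 billion, so ΔM = m × ΔMB = 19.2308 × 130 = 2500.004 billion.

€2500 billion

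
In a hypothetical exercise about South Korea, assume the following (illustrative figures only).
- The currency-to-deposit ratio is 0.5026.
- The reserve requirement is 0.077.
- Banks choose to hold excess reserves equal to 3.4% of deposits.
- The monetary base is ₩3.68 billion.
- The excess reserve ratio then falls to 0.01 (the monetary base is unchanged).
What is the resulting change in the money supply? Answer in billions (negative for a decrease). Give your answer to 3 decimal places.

Initially m₁ = (1 + 0.5026) / (0.077 + 0.034 + 0.5026) ≈ 2.44883, so M₁ = 2.44883 × 3.68 ≈ 9.0117 billion.
After the change m₂ = (1 + 0.5026) / (0.077 + 0.01 + 0.5026) ≈ 2.54851, so M₂ = 2.54851 × 3.68 ≈ 9.3785 billion.
ΔM = M₂ − M₁ = 9.3785 − 9.0117 = 0.3668 billion.

₩0.367 billion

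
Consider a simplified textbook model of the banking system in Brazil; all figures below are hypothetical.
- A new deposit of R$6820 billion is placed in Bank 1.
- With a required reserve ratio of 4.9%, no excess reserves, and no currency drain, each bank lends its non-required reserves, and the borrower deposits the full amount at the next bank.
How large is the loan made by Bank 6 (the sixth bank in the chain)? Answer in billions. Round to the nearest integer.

R$5045 billion

Each bank lends a fraction (1 − rr) = 0.9510 of the deposit it receives, so Bank 6 receives 6820·0.9510^5 and lends 6820·0.9510^6 ≈ 5045.0733 billion.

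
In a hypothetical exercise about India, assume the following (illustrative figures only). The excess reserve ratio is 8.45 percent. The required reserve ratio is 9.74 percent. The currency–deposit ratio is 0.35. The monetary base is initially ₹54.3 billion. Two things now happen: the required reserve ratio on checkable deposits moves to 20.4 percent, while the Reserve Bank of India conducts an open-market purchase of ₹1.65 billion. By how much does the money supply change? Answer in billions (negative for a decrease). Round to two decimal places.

-19.52 billion

Before: m₁ = (1 + 0.35) / (0.0974 + 0.0845 + 0.35) ≈ 2.53807, MB₁ = 54.3, so M₁ = 2.53807 × 54.3 ≈ 137.8172 billion.
After: m₂ = (1 + 0.35) / (0.204 + 0.0845 + 0.35) ≈ 2.11433, MB₂ = 54.3 + 1.65 = 55.95, so M₂ = 2.11433 × 55.95 ≈ 118.2968 billion.
ΔM = M₂ − M₁ = 118.2968 − 137.8172 = -19.5204 billion.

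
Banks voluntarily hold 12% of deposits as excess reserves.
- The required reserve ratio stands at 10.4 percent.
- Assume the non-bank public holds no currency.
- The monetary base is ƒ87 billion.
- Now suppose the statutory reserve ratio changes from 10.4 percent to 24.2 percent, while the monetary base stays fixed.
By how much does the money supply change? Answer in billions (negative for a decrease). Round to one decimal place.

-148.1 billion

Initially m₁ = 1 / (0.104 + 0.12) ≈ 4.4643, so M₁ = 4.4643 × 87 = 388.3941 billion.
After the change m₂ = 1 / (0.242 + 0.12) ≈ 2.7624, so M₂ = 2.7624 × 87 = 240.3288 billion.
ΔM = M₂ − M₁ = 240.3288 − 388.3941 = -148.0653 billion.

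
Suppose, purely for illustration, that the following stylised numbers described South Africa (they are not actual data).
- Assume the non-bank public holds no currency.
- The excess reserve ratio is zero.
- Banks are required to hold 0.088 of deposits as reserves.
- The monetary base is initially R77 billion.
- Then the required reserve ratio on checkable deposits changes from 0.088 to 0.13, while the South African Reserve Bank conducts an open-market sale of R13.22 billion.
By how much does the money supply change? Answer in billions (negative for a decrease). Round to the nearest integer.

Before: m₁ = 1 / (0.088) ≈ 11.3636, MB₁ = 77, so M₁ = 11.3636 × 77 = 874.9972 billion.
After: m₂ = 1 / (0.13) ≈ 7.6923, MB₂ = 77 − 13.22 = 63.78, so M₂ = 7.6923 × 63.78 ≈ 490.6149 billion.
ΔM = M₂ − M₁ = 490.6149 − 874.9972 = -384.3823 billion.

-384 billion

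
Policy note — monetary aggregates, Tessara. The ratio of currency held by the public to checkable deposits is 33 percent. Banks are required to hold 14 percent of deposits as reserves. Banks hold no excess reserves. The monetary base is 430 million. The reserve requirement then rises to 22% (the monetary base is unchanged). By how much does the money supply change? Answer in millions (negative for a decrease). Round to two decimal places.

-176.99 million

Initially m₁ = (1 + 0.33) / (0.14 + 0.33) ≈ 2.829787, so M₁ = 2.829787 × 430 ≈ 1216.8084 million.
After the change m₂ = (1 + 0.33) / (0.22 + 0.33) ≈ 2.418182, so M₂ = 2.418182 × 430 ≈ 1039.8183 million.
ΔM = M₂ − M₁ = 1039.8183 − 1216.8084 = -176.9901 million.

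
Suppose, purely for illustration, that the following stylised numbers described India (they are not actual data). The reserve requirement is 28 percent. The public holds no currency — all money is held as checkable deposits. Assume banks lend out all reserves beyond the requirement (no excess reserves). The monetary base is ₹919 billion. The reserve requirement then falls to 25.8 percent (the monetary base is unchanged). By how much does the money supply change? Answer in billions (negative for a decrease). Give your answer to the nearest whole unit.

₹280 billion

Initially m₁ = 1 / (0.28) ≈ 3.5714, so M₁ = 3.5714 × 919 = 3282.1166 billion.
After the change m₂ = 1 / (0.258) ≈ 3.8760, so M₂ = 3.8760 × 919 = 3562.044 billion.
ΔM = M₂ − M₁ = 3562.044 − 3282.1166 = 279.9274 billion.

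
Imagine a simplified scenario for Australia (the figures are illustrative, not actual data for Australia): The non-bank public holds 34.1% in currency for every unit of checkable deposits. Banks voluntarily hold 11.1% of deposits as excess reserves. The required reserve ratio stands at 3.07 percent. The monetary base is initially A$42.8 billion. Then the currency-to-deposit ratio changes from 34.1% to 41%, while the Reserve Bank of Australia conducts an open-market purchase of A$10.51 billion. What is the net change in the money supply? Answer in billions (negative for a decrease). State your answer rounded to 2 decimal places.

A$17.34 billion

Before: m₁ = (1 + 0.341) / (0.0307 + 0.111 + 0.341) ≈ 2.77812, MB₁ = 42.8, so M₁ = 2.77812 × 42.8 ≈ 118.9035 billion.
After: m₂ = (1 + 0.41) / (0.0307 + 0.111 + 0.41) ≈ 2.55574, MB₂ = 42.8 + 10.51 = 53.31, so M₂ = 2.55574 × 53.31 ≈ 136.2465 billion.
ΔM = M₂ − M₁ = 136.2465 − 118.9035 = 17.343 billion.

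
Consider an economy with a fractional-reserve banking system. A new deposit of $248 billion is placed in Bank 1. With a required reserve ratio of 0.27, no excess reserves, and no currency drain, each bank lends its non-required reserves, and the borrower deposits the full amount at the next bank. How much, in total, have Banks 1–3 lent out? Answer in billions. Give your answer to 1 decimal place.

Bank i lends (1 − rr)^i of the original deposit: Bank 1 lends 248·0.7300 = 181.0400, Bank 2 lends 248·0.7300² = 132.1592, and so on.
Summing a geometric series: total = 248·[0.7300·(1 − 0.7300^3) / (1 − 0.7300)] ≈ 409.6754 billion.

$409.7 billion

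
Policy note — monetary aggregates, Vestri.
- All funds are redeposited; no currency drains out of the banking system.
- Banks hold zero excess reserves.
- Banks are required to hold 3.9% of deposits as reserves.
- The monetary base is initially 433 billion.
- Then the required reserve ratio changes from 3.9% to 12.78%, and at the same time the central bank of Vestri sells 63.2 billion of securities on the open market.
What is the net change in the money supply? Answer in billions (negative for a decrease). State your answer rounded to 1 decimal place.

Before: m₁ = 1 / (0.039) ≈ 25.64103, MB₁ = 433, so M₁ = 25.64103 × 433 ≈ 11102.566 billion.
After: m₂ = 1 / (0.1278) ≈ 7.82473, MB₂ = 433 − 63.2 = 369.8, so M₂ = 7.82473 × 369.8 ≈ 2893.5852 billion.
ΔM = M₂ − M₁ = 2893.5852 − 11102.566 = -8208.9808 billion.

-8209.0 billion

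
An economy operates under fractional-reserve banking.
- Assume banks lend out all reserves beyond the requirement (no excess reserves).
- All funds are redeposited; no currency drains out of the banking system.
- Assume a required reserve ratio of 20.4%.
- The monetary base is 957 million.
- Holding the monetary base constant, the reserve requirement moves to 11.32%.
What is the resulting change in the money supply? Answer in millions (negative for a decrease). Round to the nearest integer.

Initially m₁ = 1 / (0.204) ≈ 4.9020, so M₁ = 4.9020 × 957 = 4691.214 million.
After the change m₂ = 1 / (0.1132) ≈ 8.8339, so M₂ = 8.8339 × 957 = 8454.0423 million.
ΔM = M₂ − M₁ = 8454.0423 − 4691.214 = 3762.8283 million.

3763 million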